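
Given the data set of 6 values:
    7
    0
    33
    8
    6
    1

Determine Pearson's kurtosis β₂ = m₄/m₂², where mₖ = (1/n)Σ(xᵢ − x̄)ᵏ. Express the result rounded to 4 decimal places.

x̄ = 9.1667
Σ(xᵢ − x̄)² = 734.8333 ⇒ m₂ = 122.47222
Σ(xᵢ − x̄)⁴ = 334288.8194 ⇒ m₄ = 55714.80324
m₂² = 14999.44522
β₂ = m₄/m₂² = 55714.80324 / 14999.44522 ≈ 3.7145

3.7145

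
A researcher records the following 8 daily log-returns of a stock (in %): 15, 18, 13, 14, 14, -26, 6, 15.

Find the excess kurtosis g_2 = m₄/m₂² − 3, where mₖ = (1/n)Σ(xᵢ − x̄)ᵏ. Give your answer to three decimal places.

2.505

x̄ = 8.6250
Σ(xᵢ − x̄)² = 1451.8750 ⇒ m₂ = 181.48438
Σ(xᵢ − x̄)⁴ = 1450449.9941 ⇒ m₄ = 181306.24927
m₂² = 32936.57837
g_2 = m₄/m₂² − 3 = 5.50471 − 3 ≈ 2.505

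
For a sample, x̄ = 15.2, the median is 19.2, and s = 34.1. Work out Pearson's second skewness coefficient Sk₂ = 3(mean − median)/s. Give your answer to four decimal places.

Sk₂ = 3(15.2 − 19.2) / 34.1 = 3 × -4.0000 / 34.1
    = -12.0000 / 34.1 ≈ -0.3519

-0.3519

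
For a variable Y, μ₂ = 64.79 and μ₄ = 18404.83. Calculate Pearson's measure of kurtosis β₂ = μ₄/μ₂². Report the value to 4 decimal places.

4.3845

μ₂² = 64.79² = 4197.74410
μ₄/μ₂² = 18404.83 / 4197.74410 = 4.38446
β₂ ≈ 4.3845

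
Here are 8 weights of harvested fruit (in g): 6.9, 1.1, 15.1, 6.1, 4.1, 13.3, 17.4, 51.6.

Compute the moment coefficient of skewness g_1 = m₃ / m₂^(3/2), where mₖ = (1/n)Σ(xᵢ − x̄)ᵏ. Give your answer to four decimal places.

1.7294

x̄ = (6.9 + 1.1 + 15.1 + 6.1 + 4.1 + 13.3 + 17.4 + 51.6) / 8 = 14.4500
deviations (xᵢ − x̄): -7.5500, -13.3500, 0.6500, -8.3500, -10.3500, -1.1500, 2.9500, 37.1500
Σ(xᵢ − x̄)² = 1802.6400 ⇒ m₂ = 1802.6400/8 = 225.33000
Σ(xᵢ − x̄)³ = 46795.4370 ⇒ m₃ = 46795.4370/8 = 5849.42963
m₂^(3/2) = 225.33000^(1.5) = 3382.42772
g_1 = m₃ / m₂^(3/2) = 5849.42963 / 3382.42772 ≈ 1.7294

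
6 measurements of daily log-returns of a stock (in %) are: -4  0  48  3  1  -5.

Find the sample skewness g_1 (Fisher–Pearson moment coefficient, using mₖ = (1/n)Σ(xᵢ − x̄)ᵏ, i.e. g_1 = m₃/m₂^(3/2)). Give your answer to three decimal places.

1.699

x̄ = (-4 + 0 + 48 + 3 + 1 - 5) / 6 = 7.1667
deviations (xᵢ − x̄): -11.1667, -7.1667, 40.8333, -4.1667, -6.1667, -12.1667
Σ(xᵢ − x̄)² = 2046.8333 ⇒ m₂ = 2046.8333/6 = 341.13889
Σ(xᵢ − x̄)³ = 64215.5556 ⇒ m₃ = 64215.5556/6 = 10702.59259
m₂^(3/2) = 341.13889^(1.5) = 6300.81671
g_1 = m₃ / m₂^(3/2) = 10702.59259 / 6300.81671 ≈ 1.699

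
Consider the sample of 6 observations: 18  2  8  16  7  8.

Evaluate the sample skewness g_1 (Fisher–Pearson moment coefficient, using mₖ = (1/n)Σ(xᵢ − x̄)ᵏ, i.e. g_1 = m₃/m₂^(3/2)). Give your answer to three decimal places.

0.265

x̄ = (18 + 2 + 8 + 16 + 7 + 8) / 6 = 9.8333
deviations (xᵢ − x̄): 8.1667, -7.8333, -1.8333, 6.1667, -2.8333, -1.8333
Σ(xᵢ − x̄)² = 180.8333 ⇒ m₂ = 180.8333/6 = 30.13889
Σ(xᵢ − x̄)³ = 263.4444 ⇒ m₃ = 263.4444/6 = 43.90741
m₂^(3/2) = 30.13889^(1.5) = 165.45918
g_1 = m₃ / m₂^(3/2) = 43.90741 / 165.45918 ≈ 0.265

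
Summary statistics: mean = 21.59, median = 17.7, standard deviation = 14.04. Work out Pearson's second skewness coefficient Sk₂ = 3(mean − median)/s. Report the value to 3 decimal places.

0.831

Sk₂ = 3(21.59 − 17.7) / 14.04 = 3 × 3.8900 / 14.04
    = 11.6700 / 14.04 ≈ 0.831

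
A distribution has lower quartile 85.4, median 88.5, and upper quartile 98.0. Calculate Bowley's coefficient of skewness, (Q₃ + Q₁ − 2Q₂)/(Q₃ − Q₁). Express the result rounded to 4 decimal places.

0.5079

numerator: Q₃ + Q₁ − 2Q₂ = 98.0 + 85.4 − 2×88.5 = 6.4000
denominator: Q₃ − Q₁ = 98.0 − 85.4 = 12.6000
Bowley skewness = 6.4000 / 12.6000 ≈ 0.5079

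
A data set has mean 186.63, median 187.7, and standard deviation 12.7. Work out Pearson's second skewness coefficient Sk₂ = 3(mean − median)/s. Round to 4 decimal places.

-0.2528

Sk₂ = 3(186.63 − 187.7) / 12.7 = 3 × -1.0700 / 12.7
    = -3.2100 / 12.7 ≈ -0.2528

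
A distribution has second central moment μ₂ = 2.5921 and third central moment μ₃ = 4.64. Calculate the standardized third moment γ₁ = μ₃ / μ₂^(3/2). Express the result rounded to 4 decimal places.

σ = √μ₂ = √2.5921 = 1.61000
σ³ = μ₂^(3/2) = 4.17328
γ₁ = μ₃/σ³ = 4.64 / 4.17328 ≈ 1.1118

1.1118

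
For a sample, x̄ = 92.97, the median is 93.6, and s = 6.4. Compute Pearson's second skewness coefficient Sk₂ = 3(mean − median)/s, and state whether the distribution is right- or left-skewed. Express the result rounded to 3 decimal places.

-0.295, left-skewed

Sk₂ = 3(92.97 − 93.6) / 6.4 = 3 × -0.6300 / 6.4
    = -1.8900 / 6.4 ≈ -0.295
Sk₂ < 0 ⇒ mean < median ⇒ left-skewed (negative skew).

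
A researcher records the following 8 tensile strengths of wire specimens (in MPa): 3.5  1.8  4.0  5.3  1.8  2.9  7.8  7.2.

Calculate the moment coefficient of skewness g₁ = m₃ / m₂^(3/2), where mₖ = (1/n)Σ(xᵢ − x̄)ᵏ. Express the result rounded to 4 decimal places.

0.4440

x̄ = (3.5 + 1.8 + 4.0 + 5.3 + 1.8 + 2.9 + 7.8 + 7.2) / 8 = 4.2875
deviations (xᵢ − x̄): -0.7875, -2.4875, -0.2875, 1.0125, -2.4875, -1.3875, 3.5125, 2.9125
Σ(xᵢ − x̄)² = 36.8488 ⇒ m₂ = 36.8488/8 = 4.60609
Σ(xᵢ − x̄)³ = 35.1128 ⇒ m₃ = 35.1128/8 = 4.38911
m₂^(3/2) = 4.60609^(1.5) = 9.88551
g₁ = m₃ / m₂^(3/2) = 4.38911 / 9.88551 ≈ 0.4440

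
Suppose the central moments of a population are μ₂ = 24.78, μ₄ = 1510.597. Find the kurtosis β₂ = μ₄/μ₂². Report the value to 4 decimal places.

μ₂² = 24.78² = 614.04840
μ₄/μ₂² = 1510.597 / 614.04840 = 2.46006
β₂ ≈ 2.4601

2.4601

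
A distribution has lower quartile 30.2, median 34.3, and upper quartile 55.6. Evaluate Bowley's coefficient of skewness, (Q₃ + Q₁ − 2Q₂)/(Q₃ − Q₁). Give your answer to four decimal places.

numerator: Q₃ + Q₁ − 2Q₂ = 55.6 + 30.2 − 2×34.3 = 17.2000
denominator: Q₃ − Q₁ = 55.6 − 30.2 = 25.4000
Bowley skewness = 17.2000 / 25.4000 ≈ 0.6772

0.6772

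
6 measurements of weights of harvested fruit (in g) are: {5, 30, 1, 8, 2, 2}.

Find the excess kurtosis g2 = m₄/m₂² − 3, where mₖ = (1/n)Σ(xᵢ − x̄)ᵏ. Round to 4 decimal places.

0.8090

x̄ = 8.0000
Σ(xᵢ − x̄)² = 614.0000 ⇒ m₂ = 102.33333
Σ(xᵢ − x̄)⁴ = 239330.0000 ⇒ m₄ = 39888.33333
m₂² = 10472.11111
g2 = m₄/m₂² − 3 = 3.80901 − 3 ≈ 0.8090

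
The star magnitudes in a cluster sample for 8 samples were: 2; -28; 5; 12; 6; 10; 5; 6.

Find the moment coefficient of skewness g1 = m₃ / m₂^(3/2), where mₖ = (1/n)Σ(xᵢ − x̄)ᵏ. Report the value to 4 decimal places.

x̄ = (2 - 28 + 5 + 12 + 6 + 10 + 5 + 6) / 8 = 2.2500
deviations (xᵢ − x̄): -0.2500, -30.2500, 2.7500, 9.7500, 3.7500, 7.7500, 2.7500, 3.7500
Σ(xᵢ − x̄)² = 1113.5000 ⇒ m₂ = 1113.5000/8 = 139.18750
Σ(xᵢ − x̄)³ = -26141.2500 ⇒ m₃ = -26141.2500/8 = -3267.65625
m₂^(3/2) = 139.18750^(1.5) = 1642.10284
g1 = m₃ / m₂^(3/2) = -3267.65625 / 1642.10284 ≈ -1.9899

-1.9899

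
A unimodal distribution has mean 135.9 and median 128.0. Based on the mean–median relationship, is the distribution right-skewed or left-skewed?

mean − median = 135.9 − 128.0 = 7.9
mean > median ⇒ the longer tail is on the right ⇒ right-skewed (positively skewed).

right-skewed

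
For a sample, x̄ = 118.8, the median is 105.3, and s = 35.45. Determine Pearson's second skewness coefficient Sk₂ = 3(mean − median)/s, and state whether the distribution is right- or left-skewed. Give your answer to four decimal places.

Sk₂ = 3(118.8 − 105.3) / 35.45 = 3 × 13.5000 / 35.45
    = 40.5000 / 35.45 ≈ 1.1425
Sk₂ > 0 ⇒ mean > median ⇒ right-skewed (positive skew).

1.1425, right-skewed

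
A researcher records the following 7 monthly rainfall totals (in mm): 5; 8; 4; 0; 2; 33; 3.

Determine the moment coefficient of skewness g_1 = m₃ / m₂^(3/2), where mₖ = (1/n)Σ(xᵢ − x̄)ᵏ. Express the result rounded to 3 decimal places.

x̄ = (5 + 8 + 4 + 0 + 2 + 33 + 3) / 7 = 7.8571
deviations (xᵢ − x̄): -2.8571, 0.1429, -3.8571, -7.8571, -5.8571, 25.1429, -4.8571
Σ(xᵢ − x̄)² = 774.8571 ⇒ m₂ = 774.8571/7 = 110.69388
Σ(xᵢ − x̄)³ = 15013.1020 ⇒ m₃ = 15013.1020/7 = 2144.72886
m₂^(3/2) = 110.69388^(1.5) = 1164.62310
g_1 = m₃ / m₂^(3/2) = 2144.72886 / 1164.62310 ≈ 1.842

1.842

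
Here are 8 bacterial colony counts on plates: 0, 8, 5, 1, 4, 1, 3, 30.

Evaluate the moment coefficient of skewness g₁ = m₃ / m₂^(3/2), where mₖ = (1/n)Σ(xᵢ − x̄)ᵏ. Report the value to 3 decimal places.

x̄ = (0 + 8 + 5 + 1 + 4 + 1 + 3 + 30) / 8 = 6.5000
deviations (xᵢ − x̄): -6.5000, 1.5000, -1.5000, -5.5000, -2.5000, -5.5000, -3.5000, 23.5000
Σ(xᵢ − x̄)² = 678.0000 ⇒ m₂ = 678.0000/8 = 84.75000
Σ(xᵢ − x̄)³ = 12312.0000 ⇒ m₃ = 12312.0000/8 = 1539.00000
m₂^(3/2) = 84.75000^(1.5) = 780.20649
g₁ = m₃ / m₂^(3/2) = 1539.00000 / 780.20649 ≈ 1.973

1.973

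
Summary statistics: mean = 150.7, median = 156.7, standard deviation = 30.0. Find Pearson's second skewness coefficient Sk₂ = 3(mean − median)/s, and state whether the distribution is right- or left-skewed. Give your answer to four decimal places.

-0.6000, left-skewed

Sk₂ = 3(150.7 − 156.7) / 30.0 = 3 × -6.0000 / 30.0
    = -18.0000 / 30.0 ≈ -0.6000
Sk₂ < 0 ⇒ mean < median ⇒ left-skewed (negative skew).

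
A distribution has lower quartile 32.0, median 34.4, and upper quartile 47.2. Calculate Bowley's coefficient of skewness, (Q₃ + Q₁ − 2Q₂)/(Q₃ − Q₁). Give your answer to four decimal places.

0.6842

numerator: Q₃ + Q₁ − 2Q₂ = 47.2 + 32.0 − 2×34.4 = 10.4000
denominator: Q₃ − Q₁ = 47.2 − 32.0 = 15.2000
Bowley skewness = 10.4000 / 15.2000 ≈ 0.6842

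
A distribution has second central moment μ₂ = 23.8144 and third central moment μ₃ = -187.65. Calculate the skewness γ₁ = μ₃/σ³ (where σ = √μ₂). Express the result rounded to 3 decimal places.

σ = √μ₂ = √23.8144 = 4.88000
σ³ = μ₂^(3/2) = 116.21427
γ₁ = μ₃/σ³ = -187.65 / 116.21427 ≈ -1.615

-1.615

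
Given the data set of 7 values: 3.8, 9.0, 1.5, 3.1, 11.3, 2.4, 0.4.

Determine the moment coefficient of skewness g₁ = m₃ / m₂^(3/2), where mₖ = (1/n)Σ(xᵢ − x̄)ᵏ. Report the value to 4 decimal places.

x̄ = (3.8 + 9.0 + 1.5 + 3.1 + 11.3 + 2.4 + 0.4) / 7 = 4.5000
deviations (xᵢ − x̄): -0.7000, 4.5000, -3.0000, -1.4000, 6.8000, -2.1000, -4.1000
Σ(xᵢ − x̄)² = 99.1600 ⇒ m₂ = 99.1600/7 = 14.16571
Σ(xᵢ − x̄)³ = 297.2880 ⇒ m₃ = 297.2880/7 = 42.46971
m₂^(3/2) = 14.16571^(1.5) = 53.31602
g₁ = m₃ / m₂^(3/2) = 42.46971 / 53.31602 ≈ 0.7966

0.7966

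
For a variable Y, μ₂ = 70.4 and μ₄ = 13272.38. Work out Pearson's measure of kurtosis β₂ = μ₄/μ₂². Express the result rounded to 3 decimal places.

2.678

μ₂² = 70.4² = 4956.16000
μ₄/μ₂² = 13272.38 / 4956.16000 = 2.67796
β₂ ≈ 2.678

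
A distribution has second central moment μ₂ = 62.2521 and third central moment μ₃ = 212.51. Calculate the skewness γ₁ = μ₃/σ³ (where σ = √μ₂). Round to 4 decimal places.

0.4327

σ = √μ₂ = √62.2521 = 7.89000
σ³ = μ₂^(3/2) = 491.16907
γ₁ = μ₃/σ³ = 212.51 / 491.16907 ≈ 0.4327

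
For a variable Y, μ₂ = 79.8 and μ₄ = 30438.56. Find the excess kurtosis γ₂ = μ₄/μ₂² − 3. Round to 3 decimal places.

1.780

μ₂² = 79.8² = 6368.04000
μ₄/μ₂² = 30438.56 / 6368.04000 = 4.77989
γ₂ = 4.77989 − 3 ≈ 1.780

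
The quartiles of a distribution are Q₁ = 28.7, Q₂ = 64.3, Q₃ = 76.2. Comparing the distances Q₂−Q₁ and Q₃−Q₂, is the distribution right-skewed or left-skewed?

Q₂ − Q₁ = 35.6;  Q₃ − Q₂ = 11.9
Q₂ − Q₁ > Q₃ − Q₂ ⇒ the lower half is more spread out ⇒ left-skewed.

left-skewed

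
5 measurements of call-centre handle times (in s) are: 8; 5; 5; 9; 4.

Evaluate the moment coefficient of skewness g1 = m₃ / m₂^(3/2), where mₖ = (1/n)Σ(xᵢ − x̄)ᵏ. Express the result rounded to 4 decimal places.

0.3753

x̄ = (8 + 5 + 5 + 9 + 4) / 5 = 6.2000
deviations (xᵢ − x̄): 1.8000, -1.2000, -1.2000, 2.8000, -2.2000
Σ(xᵢ − x̄)² = 18.8000 ⇒ m₂ = 18.8000/5 = 3.76000
Σ(xᵢ − x̄)³ = 13.6800 ⇒ m₃ = 13.6800/5 = 2.73600
m₂^(3/2) = 3.76000^(1.5) = 7.29091
g1 = m₃ / m₂^(3/2) = 2.73600 / 7.29091 ≈ 0.3753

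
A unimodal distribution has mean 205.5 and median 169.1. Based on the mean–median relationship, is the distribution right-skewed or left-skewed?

mean − median = 205.5 − 169.1 = 36.4
mean > median ⇒ the longer tail is on the right ⇒ right-skewed (positively skewed).

right-skewed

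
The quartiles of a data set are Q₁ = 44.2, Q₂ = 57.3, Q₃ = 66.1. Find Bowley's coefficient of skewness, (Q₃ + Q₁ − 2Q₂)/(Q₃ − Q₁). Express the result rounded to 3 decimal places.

-0.196

numerator: Q₃ + Q₁ − 2Q₂ = 66.1 + 44.2 − 2×57.3 = -4.3000
denominator: Q₃ − Q₁ = 66.1 − 44.2 = 21.9000
Bowley skewness = -4.3000 / 21.9000 ≈ -0.196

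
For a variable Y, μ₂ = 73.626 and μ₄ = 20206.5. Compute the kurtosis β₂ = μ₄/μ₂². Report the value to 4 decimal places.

μ₂² = 73.626² = 5420.78788
μ₄/μ₂² = 20206.5 / 5420.78788 = 3.72759
β₂ ≈ 3.7276

3.7276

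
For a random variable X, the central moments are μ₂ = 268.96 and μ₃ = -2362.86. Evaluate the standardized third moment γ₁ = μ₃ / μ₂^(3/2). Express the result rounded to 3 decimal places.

σ = √μ₂ = √268.96 = 16.40000
σ³ = μ₂^(3/2) = 4410.94400
γ₁ = μ₃/σ³ = -2362.86 / 4410.94400 ≈ -0.536

-0.536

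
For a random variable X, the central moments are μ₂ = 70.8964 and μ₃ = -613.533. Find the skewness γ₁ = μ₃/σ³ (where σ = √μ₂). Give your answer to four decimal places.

-1.0278

σ = √μ₂ = √70.8964 = 8.42000
σ³ = μ₂^(3/2) = 596.94769
γ₁ = μ₃/σ³ = -613.533 / 596.94769 ≈ -1.0278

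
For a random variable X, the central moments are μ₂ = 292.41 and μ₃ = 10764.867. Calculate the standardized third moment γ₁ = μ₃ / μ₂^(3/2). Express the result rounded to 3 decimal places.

σ = √μ₂ = √292.41 = 17.10000
σ³ = μ₂^(3/2) = 5000.21100
γ₁ = μ₃/σ³ = 10764.867 / 5000.21100 ≈ 2.153

2.153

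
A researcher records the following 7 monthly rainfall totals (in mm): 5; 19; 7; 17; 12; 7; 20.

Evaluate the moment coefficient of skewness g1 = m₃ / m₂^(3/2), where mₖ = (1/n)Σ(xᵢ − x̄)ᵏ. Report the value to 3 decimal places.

x̄ = (5 + 19 + 7 + 17 + 12 + 7 + 20) / 7 = 12.4286
deviations (xᵢ − x̄): -7.4286, 6.5714, -5.4286, 4.5714, -0.4286, -5.4286, 7.5714
Σ(xᵢ − x̄)² = 235.7143 ⇒ m₂ = 235.7143/7 = 33.67347
Σ(xᵢ − x̄)³ = 83.3878 ⇒ m₃ = 83.3878/7 = 11.91254
m₂^(3/2) = 33.67347^(1.5) = 195.40326
g1 = m₃ / m₂^(3/2) = 11.91254 / 195.40326 ≈ 0.061

0.061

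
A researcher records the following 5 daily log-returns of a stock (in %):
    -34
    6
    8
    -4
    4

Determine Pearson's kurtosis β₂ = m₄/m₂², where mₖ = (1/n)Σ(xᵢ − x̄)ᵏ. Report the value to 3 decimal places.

x̄ = -4.0000
Σ(xᵢ − x̄)² = 1208.0000 ⇒ m₂ = 241.60000
Σ(xᵢ − x̄)⁴ = 844832.0000 ⇒ m₄ = 168966.40000
m₂² = 58370.56000
β₂ = m₄/m₂² = 168966.40000 / 58370.56000 ≈ 2.895

2.895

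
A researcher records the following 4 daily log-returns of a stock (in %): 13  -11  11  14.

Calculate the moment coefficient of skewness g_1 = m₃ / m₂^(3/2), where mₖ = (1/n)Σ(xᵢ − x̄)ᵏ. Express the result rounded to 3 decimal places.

x̄ = (13 - 11 + 11 + 14) / 4 = 6.7500
deviations (xᵢ − x̄): 6.2500, -17.7500, 4.2500, 7.2500
Σ(xᵢ − x̄)² = 424.7500 ⇒ m₂ = 424.7500/4 = 106.18750
Σ(xᵢ − x̄)³ = -4890.3750 ⇒ m₃ = -4890.3750/4 = -1222.59375
m₂^(3/2) = 106.18750^(1.5) = 1094.23372
g_1 = m₃ / m₂^(3/2) = -1222.59375 / 1094.23372 ≈ -1.117

-1.117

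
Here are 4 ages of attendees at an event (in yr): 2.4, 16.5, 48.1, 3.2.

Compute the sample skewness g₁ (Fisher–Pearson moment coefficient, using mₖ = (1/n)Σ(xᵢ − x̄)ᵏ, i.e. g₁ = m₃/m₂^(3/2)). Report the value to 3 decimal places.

0.871

x̄ = (2.4 + 16.5 + 48.1 + 3.2) / 4 = 17.5500
deviations (xᵢ − x̄): -15.1500, -1.0500, 30.5500, -14.3500
Σ(xᵢ − x̄)² = 1369.8500 ⇒ m₂ = 1369.8500/4 = 342.46250
Σ(xᵢ − x̄)³ = 22078.9800 ⇒ m₃ = 22078.9800/4 = 5519.74500
m₂^(3/2) = 342.46250^(1.5) = 6337.52279
g₁ = m₃ / m₂^(3/2) = 5519.74500 / 6337.52279 ≈ 0.871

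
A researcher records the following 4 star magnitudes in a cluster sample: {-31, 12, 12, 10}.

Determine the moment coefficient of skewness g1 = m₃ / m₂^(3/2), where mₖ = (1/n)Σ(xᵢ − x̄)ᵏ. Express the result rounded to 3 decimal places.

-1.148

x̄ = (-31 + 12 + 12 + 10) / 4 = 0.7500
deviations (xᵢ − x̄): -31.7500, 11.2500, 11.2500, 9.2500
Σ(xᵢ − x̄)² = 1346.7500 ⇒ m₂ = 1346.7500/4 = 336.68750
Σ(xᵢ − x̄)³ = -28366.8750 ⇒ m₃ = -28366.8750/4 = -7091.71875
m₂^(3/2) = 336.68750^(1.5) = 6177.89453
g1 = m₃ / m₂^(3/2) = -7091.71875 / 6177.89453 ≈ -1.148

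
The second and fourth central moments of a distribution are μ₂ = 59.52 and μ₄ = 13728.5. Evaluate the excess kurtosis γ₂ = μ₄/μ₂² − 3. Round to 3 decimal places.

μ₂² = 59.52² = 3542.63040
μ₄/μ₂² = 13728.5 / 3542.63040 = 3.87523
γ₂ = 3.87523 − 3 ≈ 0.875

0.875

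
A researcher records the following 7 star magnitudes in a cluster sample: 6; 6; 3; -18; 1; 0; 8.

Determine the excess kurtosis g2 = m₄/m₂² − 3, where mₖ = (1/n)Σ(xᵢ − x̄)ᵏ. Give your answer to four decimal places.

1.2264

x̄ = 0.8571
Σ(xᵢ − x̄)² = 464.8571 ⇒ m₂ = 66.40816
Σ(xᵢ − x̄)⁴ = 130469.3586 ⇒ m₄ = 18638.47980
m₂² = 4410.04415
g2 = m₄/m₂² − 3 = 4.22637 − 3 ≈ 1.2264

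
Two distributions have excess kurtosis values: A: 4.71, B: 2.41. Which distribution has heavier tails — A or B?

Higher excess kurtosis ⇒ heavier tails relative to the normal distribution.
4.71 vs 2.41: the larger is 4.71, so A has heavier tails.

A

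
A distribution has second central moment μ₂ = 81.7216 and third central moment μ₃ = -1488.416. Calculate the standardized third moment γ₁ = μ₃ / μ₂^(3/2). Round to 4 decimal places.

σ = √μ₂ = √81.7216 = 9.04000
σ³ = μ₂^(3/2) = 738.76326
γ₁ = μ₃/σ³ = -1488.416 / 738.76326 ≈ -2.0147

-2.0147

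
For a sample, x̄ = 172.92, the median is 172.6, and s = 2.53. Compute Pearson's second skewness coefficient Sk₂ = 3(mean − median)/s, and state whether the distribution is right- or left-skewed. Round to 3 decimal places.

Sk₂ = 3(172.92 − 172.6) / 2.53 = 3 × 0.3200 / 2.53
    = 0.9600 / 2.53 ≈ 0.379
Sk₂ > 0 ⇒ mean > median ⇒ right-skewed (positive skew).

0.379, right-skewed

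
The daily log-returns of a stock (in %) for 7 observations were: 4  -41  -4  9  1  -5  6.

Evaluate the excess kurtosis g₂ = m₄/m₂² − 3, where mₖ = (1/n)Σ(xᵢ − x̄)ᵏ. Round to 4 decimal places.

x̄ = -4.2857
Σ(xᵢ − x̄)² = 1727.4286 ⇒ m₂ = 246.77551
Σ(xᵢ − x̄)⁴ = 1864781.6560 ⇒ m₄ = 266397.37943
m₂² = 60898.15244
g₂ = m₄/m₂² − 3 = 4.37447 − 3 ≈ 1.3745

1.3745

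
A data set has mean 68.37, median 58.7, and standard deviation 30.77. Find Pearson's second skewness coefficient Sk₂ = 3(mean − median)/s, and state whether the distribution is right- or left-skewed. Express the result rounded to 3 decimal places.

0.943, right-skewed

Sk₂ = 3(68.37 − 58.7) / 30.77 = 3 × 9.6700 / 30.77
    = 29.0100 / 30.77 ≈ 0.943
Sk₂ > 0 ⇒ mean > median ⇒ right-skewed (positive skew).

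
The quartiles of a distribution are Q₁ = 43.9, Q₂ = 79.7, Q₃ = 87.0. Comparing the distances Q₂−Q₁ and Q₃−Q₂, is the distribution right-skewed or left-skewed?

left-skewed

Q₂ − Q₁ = 35.8;  Q₃ − Q₂ = 7.3
Q₂ − Q₁ > Q₃ − Q₂ ⇒ the lower half is more spread out ⇒ left-skewed.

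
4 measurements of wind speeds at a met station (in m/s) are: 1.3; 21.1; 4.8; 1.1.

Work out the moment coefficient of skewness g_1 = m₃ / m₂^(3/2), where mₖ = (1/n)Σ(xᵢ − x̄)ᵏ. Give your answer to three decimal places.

1.050

x̄ = (1.3 + 21.1 + 4.8 + 1.1) / 4 = 7.0750
deviations (xᵢ − x̄): -5.7750, 14.0250, -2.2750, -5.9750
Σ(xᵢ − x̄)² = 270.9275 ⇒ m₂ = 270.9275/4 = 67.73188
Σ(xᵢ − x̄)³ = 2341.0406 ⇒ m₃ = 2341.0406/4 = 585.26016
m₂^(3/2) = 67.73188^(1.5) = 557.42911
g_1 = m₃ / m₂^(3/2) = 585.26016 / 557.42911 ≈ 1.050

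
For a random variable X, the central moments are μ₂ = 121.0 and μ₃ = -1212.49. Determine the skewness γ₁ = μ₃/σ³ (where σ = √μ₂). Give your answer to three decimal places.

σ = √μ₂ = √121.0 = 11.00000
σ³ = μ₂^(3/2) = 1331.00000
γ₁ = μ₃/σ³ = -1212.49 / 1331.00000 ≈ -0.911

-0.911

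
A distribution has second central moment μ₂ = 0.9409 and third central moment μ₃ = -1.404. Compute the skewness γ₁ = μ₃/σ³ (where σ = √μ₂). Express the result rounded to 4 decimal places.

-1.5383

σ = √μ₂ = √0.9409 = 0.97000
σ³ = μ₂^(3/2) = 0.91267
γ₁ = μ₃/σ³ = -1.404 / 0.91267 ≈ -1.5383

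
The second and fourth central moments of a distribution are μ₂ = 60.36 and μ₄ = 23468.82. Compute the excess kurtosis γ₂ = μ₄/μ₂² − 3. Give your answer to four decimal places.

3.4416

μ₂² = 60.36² = 3643.32960
μ₄/μ₂² = 23468.82 / 3643.32960 = 6.44159
γ₂ = 6.44159 − 3 ≈ 3.4416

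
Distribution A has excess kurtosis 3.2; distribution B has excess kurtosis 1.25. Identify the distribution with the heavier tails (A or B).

A

Higher excess kurtosis ⇒ heavier tails relative to the normal distribution.
3.2 vs 1.25: the larger is 3.2, so A has heavier tails.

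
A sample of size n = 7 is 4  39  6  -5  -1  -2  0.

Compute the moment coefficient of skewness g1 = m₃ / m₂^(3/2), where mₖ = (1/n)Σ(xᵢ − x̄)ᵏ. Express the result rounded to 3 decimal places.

1.794

x̄ = (4 + 39 + 6 - 5 - 1 - 2 + 0) / 7 = 5.8571
deviations (xᵢ − x̄): -1.8571, 33.1429, 0.1429, -10.8571, -6.8571, -7.8571, -5.8571
Σ(xᵢ − x̄)² = 1362.8571 ⇒ m₂ = 1362.8571/7 = 194.69388
Σ(xᵢ − x̄)³ = 34111.1020 ⇒ m₃ = 34111.1020/7 = 4873.01458
m₂^(3/2) = 194.69388^(1.5) = 2716.61717
g1 = m₃ / m₂^(3/2) = 4873.01458 / 2716.61717 ≈ 1.794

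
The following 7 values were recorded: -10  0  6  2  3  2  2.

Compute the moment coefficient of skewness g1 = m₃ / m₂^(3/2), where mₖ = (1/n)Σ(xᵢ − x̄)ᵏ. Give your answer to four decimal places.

-1.4817

x̄ = (-10 + 0 + 6 + 2 + 3 + 2 + 2) / 7 = 0.7143
deviations (xᵢ − x̄): -10.7143, -0.7143, 5.2857, 1.2857, 2.2857, 1.2857, 1.2857
Σ(xᵢ − x̄)² = 153.4286 ⇒ m₂ = 153.4286/7 = 21.91837
Σ(xᵢ − x̄)³ = -1064.3265 ⇒ m₃ = -1064.3265/7 = -152.04665
m₂^(3/2) = 21.91837^(1.5) = 102.61534
g1 = m₃ / m₂^(3/2) = -152.04665 / 102.61534 ≈ -1.4817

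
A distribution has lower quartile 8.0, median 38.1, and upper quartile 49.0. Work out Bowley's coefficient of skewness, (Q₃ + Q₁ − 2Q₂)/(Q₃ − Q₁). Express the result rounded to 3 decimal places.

numerator: Q₃ + Q₁ − 2Q₂ = 49.0 + 8.0 − 2×38.1 = -19.2000
denominator: Q₃ − Q₁ = 49.0 − 8.0 = 41.0000
Bowley skewness = -19.2000 / 41.0000 ≈ -0.468

-0.468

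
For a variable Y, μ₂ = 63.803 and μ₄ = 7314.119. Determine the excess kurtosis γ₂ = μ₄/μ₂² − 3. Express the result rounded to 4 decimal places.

μ₂² = 63.803² = 4070.82281
μ₄/μ₂² = 7314.119 / 4070.82281 = 1.79672
γ₂ = 1.79672 − 3 ≈ -1.2033

-1.2033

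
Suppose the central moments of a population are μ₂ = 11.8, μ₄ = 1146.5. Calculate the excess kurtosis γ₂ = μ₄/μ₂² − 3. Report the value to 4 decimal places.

μ₂² = 11.8² = 139.24000
μ₄/μ₂² = 1146.5 / 139.24000 = 8.23398
γ₂ = 8.23398 − 3 ≈ 5.2340

5.2340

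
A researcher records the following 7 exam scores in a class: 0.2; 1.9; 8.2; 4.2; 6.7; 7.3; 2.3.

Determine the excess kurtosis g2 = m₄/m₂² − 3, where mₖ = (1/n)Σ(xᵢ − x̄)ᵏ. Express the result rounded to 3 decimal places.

x̄ = 4.4000
Σ(xᵢ − x̄)² = 56.4800 ⇒ m₂ = 8.06857
Σ(xᵢ − x̄)⁴ = 676.9076 ⇒ m₄ = 96.70109
m₂² = 65.10184
g2 = m₄/m₂² − 3 = 1.48538 − 3 ≈ -1.515

-1.515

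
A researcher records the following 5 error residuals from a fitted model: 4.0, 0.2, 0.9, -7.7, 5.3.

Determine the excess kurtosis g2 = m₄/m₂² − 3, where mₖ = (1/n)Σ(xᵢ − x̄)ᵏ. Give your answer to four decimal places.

x̄ = 0.5400
Σ(xᵢ − x̄)² = 102.7720 ⇒ m₂ = 20.55440
Σ(xᵢ − x̄)⁴ = 5266.8003 ⇒ m₄ = 1053.36006
m₂² = 422.48336
g2 = m₄/m₂² − 3 = 2.49326 − 3 ≈ -0.5067

-0.5067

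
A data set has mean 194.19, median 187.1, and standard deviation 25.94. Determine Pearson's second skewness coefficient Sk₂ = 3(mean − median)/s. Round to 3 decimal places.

0.820

Sk₂ = 3(194.19 − 187.1) / 25.94 = 3 × 7.0900 / 25.94
    = 21.2700 / 25.94 ≈ 0.820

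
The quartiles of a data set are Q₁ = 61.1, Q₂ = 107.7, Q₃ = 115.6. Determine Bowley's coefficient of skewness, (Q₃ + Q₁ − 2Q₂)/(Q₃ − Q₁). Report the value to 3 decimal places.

numerator: Q₃ + Q₁ − 2Q₂ = 115.6 + 61.1 − 2×107.7 = -38.7000
denominator: Q₃ − Q₁ = 115.6 − 61.1 = 54.5000
Bowley skewness = -38.7000 / 54.5000 ≈ -0.710

-0.710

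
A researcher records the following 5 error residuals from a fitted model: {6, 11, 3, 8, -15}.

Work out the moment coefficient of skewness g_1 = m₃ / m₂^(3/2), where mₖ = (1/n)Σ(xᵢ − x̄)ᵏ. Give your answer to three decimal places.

-1.206

x̄ = (6 + 11 + 3 + 8 - 15) / 5 = 2.6000
deviations (xᵢ − x̄): 3.4000, 8.4000, 0.4000, 5.4000, -17.6000
Σ(xᵢ − x̄)² = 421.2000 ⇒ m₂ = 421.2000/5 = 84.24000
Σ(xᵢ − x̄)³ = -4662.2400 ⇒ m₃ = -4662.2400/5 = -932.44800
m₂^(3/2) = 84.24000^(1.5) = 773.17453
g_1 = m₃ / m₂^(3/2) = -932.44800 / 773.17453 ≈ -1.206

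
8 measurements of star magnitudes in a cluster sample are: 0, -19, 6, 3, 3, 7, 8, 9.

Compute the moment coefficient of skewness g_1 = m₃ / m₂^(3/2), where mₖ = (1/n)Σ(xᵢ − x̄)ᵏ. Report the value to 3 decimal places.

x̄ = (0 - 19 + 6 + 3 + 3 + 7 + 8 + 9) / 8 = 2.1250
deviations (xᵢ − x̄): -2.1250, -21.1250, 3.8750, 0.8750, 0.8750, 4.8750, 5.8750, 6.8750
Σ(xᵢ − x̄)² = 572.8750 ⇒ m₂ = 572.8750/8 = 71.60938
Σ(xᵢ − x̄)³ = -8733.8438 ⇒ m₃ = -8733.8438/8 = -1091.73047
m₂^(3/2) = 71.60938^(1.5) = 605.97516
g_1 = m₃ / m₂^(3/2) = -1091.73047 / 605.97516 ≈ -1.802

-1.802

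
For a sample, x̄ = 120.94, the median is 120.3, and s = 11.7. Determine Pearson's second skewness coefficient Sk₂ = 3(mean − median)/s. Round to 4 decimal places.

Sk₂ = 3(120.94 − 120.3) / 11.7 = 3 × 0.6400 / 11.7
    = 1.9200 / 11.7 ≈ 0.1641

0.1641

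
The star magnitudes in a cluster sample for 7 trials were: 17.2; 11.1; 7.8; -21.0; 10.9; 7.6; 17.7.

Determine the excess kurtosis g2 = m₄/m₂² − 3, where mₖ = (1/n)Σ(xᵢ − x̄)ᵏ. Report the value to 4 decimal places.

x̄ = 7.3286
Σ(xᵢ − x̄)² = 1034.7943 ⇒ m₂ = 147.82776
Σ(xᵢ − x̄)⁴ = 665450.1913 ⇒ m₄ = 95064.31304
m₂² = 21853.04518
g2 = m₄/m₂² − 3 = 4.35016 − 3 ≈ 1.3502

1.3502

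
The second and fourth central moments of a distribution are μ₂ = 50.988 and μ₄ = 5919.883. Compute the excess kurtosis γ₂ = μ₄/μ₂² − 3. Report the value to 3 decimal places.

-0.723

μ₂² = 50.988² = 2599.77614
μ₄/μ₂² = 5919.883 / 2599.77614 = 2.27707
γ₂ = 2.27707 − 3 ≈ -0.723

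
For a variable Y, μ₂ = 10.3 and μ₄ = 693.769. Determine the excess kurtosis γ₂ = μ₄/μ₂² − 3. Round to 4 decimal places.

μ₂² = 10.3² = 106.09000
μ₄/μ₂² = 693.769 / 106.09000 = 6.53944
γ₂ = 6.53944 − 3 ≈ 3.5394

3.5394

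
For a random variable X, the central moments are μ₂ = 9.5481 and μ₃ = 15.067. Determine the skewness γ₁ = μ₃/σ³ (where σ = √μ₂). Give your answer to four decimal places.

σ = √μ₂ = √9.5481 = 3.09000
σ³ = μ₂^(3/2) = 29.50363
γ₁ = μ₃/σ³ = 15.067 / 29.50363 ≈ 0.5107

0.5107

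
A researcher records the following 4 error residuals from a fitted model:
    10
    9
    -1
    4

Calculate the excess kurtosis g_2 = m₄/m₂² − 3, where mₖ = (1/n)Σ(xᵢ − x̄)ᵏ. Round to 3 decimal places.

x̄ = 5.5000
Σ(xᵢ − x̄)² = 77.0000 ⇒ m₂ = 19.25000
Σ(xᵢ − x̄)⁴ = 2350.2500 ⇒ m₄ = 587.56250
m₂² = 370.56250
g_2 = m₄/m₂² − 3 = 1.58560 − 3 ≈ -1.414

-1.414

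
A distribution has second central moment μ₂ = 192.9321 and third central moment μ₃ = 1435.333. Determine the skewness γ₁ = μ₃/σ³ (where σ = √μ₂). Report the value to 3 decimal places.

σ = √μ₂ = √192.9321 = 13.89000
σ³ = μ₂^(3/2) = 2679.82687
γ₁ = μ₃/σ³ = 1435.333 / 2679.82687 ≈ 0.536

0.536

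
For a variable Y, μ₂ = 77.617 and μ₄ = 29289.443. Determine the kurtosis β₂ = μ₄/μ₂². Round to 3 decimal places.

4.862

μ₂² = 77.617² = 6024.39869
μ₄/μ₂² = 29289.443 / 6024.39869 = 4.86180
β₂ ≈ 4.862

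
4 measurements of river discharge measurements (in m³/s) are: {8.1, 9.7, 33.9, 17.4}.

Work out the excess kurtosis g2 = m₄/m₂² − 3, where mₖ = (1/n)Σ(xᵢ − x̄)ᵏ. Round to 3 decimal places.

-1.013

x̄ = 17.2750
Σ(xᵢ − x̄)² = 417.9675 ⇒ m₂ = 104.49188
Σ(xᵢ − x̄)⁴ = 86770.6916 ⇒ m₄ = 21692.67290
m₂² = 10918.55194
g2 = m₄/m₂² − 3 = 1.98677 − 3 ≈ -1.013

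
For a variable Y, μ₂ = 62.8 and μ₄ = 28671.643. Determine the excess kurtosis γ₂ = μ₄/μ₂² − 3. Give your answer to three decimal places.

4.270

μ₂² = 62.8² = 3943.84000
μ₄/μ₂² = 28671.643 / 3943.84000 = 7.26998
γ₂ = 7.26998 − 3 ≈ 4.270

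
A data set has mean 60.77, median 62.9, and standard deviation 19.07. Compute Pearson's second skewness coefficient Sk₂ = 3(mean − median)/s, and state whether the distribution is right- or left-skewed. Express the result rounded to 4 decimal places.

-0.3351, left-skewed

Sk₂ = 3(60.77 − 62.9) / 19.07 = 3 × -2.1300 / 19.07
    = -6.3900 / 19.07 ≈ -0.3351
Sk₂ < 0 ⇒ mean < median ⇒ left-skewed (negative skew).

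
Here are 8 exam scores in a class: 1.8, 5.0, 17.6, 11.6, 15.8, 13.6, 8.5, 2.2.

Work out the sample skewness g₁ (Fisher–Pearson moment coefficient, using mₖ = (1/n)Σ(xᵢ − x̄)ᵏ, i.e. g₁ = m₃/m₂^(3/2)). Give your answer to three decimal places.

-0.059

x̄ = (1.8 + 5.0 + 17.6 + 11.6 + 15.8 + 13.6 + 8.5 + 2.2) / 8 = 9.5125
deviations (xᵢ − x̄): -7.7125, -4.5125, 8.0875, 2.0875, 6.2875, 4.0875, -1.0125, -7.3125
Σ(xᵢ − x̄)² = 260.3488 ⇒ m₂ = 260.3488/8 = 32.54359
Σ(xᵢ − x̄)³ = -87.7681 ⇒ m₃ = -87.7681/8 = -10.97101
m₂^(3/2) = 32.54359^(1.5) = 185.65142
g₁ = m₃ / m₂^(3/2) = -10.97101 / 185.65142 ≈ -0.059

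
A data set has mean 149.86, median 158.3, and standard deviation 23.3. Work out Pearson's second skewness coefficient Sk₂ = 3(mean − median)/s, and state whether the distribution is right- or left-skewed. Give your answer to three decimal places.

Sk₂ = 3(149.86 − 158.3) / 23.3 = 3 × -8.4400 / 23.3
    = -25.3200 / 23.3 ≈ -1.087
Sk₂ < 0 ⇒ mean < median ⇒ left-skewed (negative skew).

-1.087, left-skewed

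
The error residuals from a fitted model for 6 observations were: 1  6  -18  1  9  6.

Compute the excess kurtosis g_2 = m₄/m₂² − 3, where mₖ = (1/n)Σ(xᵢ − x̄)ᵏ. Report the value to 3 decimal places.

0.504

x̄ = 0.8333
Σ(xᵢ − x̄)² = 474.8333 ⇒ m₂ = 79.13889
Σ(xᵢ − x̄)⁴ = 131681.4861 ⇒ m₄ = 21946.91435
m₂² = 6262.96373
g_2 = m₄/m₂² − 3 = 3.50424 − 3 ≈ 0.504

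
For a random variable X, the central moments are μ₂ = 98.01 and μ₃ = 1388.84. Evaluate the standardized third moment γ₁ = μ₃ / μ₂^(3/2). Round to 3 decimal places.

σ = √μ₂ = √98.01 = 9.90000
σ³ = μ₂^(3/2) = 970.29900
γ₁ = μ₃/σ³ = 1388.84 / 970.29900 ≈ 1.431

1.431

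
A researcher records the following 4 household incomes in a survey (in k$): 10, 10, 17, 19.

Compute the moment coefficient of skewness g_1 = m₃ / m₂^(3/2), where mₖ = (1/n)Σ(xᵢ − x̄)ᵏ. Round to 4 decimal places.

0.0895

x̄ = (10 + 10 + 17 + 19) / 4 = 14.0000
deviations (xᵢ − x̄): -4.0000, -4.0000, 3.0000, 5.0000
Σ(xᵢ − x̄)² = 66.0000 ⇒ m₂ = 66.0000/4 = 16.50000
Σ(xᵢ − x̄)³ = 24.0000 ⇒ m₃ = 24.0000/4 = 6.00000
m₂^(3/2) = 16.50000^(1.5) = 67.02332
g_1 = m₃ / m₂^(3/2) = 6.00000 / 67.02332 ≈ 0.0895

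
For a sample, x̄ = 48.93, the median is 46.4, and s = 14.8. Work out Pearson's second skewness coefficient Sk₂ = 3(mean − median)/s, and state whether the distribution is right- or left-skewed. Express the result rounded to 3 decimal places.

0.513, right-skewed

Sk₂ = 3(48.93 − 46.4) / 14.8 = 3 × 2.5300 / 14.8
    = 7.5900 / 14.8 ≈ 0.513
Sk₂ > 0 ⇒ mean > median ⇒ right-skewed (positive skew).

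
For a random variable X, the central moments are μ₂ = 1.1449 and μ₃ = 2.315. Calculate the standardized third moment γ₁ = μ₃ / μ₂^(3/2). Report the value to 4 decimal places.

σ = √μ₂ = √1.1449 = 1.07000
σ³ = μ₂^(3/2) = 1.22504
γ₁ = μ₃/σ³ = 2.315 / 1.22504 ≈ 1.8897

1.8897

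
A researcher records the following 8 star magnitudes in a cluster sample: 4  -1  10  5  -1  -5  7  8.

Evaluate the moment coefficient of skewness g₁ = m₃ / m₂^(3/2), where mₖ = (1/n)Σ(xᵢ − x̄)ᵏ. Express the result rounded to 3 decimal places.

x̄ = (4 - 1 + 10 + 5 - 1 - 5 + 7 + 8) / 8 = 3.3750
deviations (xᵢ − x̄): 0.6250, -4.3750, 6.6250, 1.6250, -4.3750, -8.3750, 3.6250, 4.6250
Σ(xᵢ − x̄)² = 189.8750 ⇒ m₂ = 189.8750/8 = 23.73438
Σ(xᵢ − x̄)³ = -313.0313 ⇒ m₃ = -313.0313/8 = -39.12891
m₂^(3/2) = 23.73438^(1.5) = 115.62898
g₁ = m₃ / m₂^(3/2) = -39.12891 / 115.62898 ≈ -0.338

-0.338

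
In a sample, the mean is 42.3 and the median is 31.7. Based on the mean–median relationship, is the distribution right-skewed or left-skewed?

mean − median = 42.3 − 31.7 = 10.6
mean > median ⇒ the longer tail is on the right ⇒ right-skewed (positively skewed).

right-skewed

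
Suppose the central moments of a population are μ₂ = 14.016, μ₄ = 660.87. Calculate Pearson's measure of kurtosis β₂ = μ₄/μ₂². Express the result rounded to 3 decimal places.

μ₂² = 14.016² = 196.44826
μ₄/μ₂² = 660.87 / 196.44826 = 3.36409
β₂ ≈ 3.364

3.364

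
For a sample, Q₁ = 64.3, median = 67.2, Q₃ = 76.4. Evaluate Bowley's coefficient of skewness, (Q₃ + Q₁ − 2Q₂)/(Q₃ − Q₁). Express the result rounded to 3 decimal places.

0.521

numerator: Q₃ + Q₁ − 2Q₂ = 76.4 + 64.3 − 2×67.2 = 6.3000
denominator: Q₃ − Q₁ = 76.4 − 64.3 = 12.1000
Bowley skewness = 6.3000 / 12.1000 ≈ 0.521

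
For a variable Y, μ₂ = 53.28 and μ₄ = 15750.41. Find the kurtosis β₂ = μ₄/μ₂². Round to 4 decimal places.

μ₂² = 53.28² = 2838.75840
μ₄/μ₂² = 15750.41 / 2838.75840 = 5.54834
β₂ ≈ 5.5483

5.5483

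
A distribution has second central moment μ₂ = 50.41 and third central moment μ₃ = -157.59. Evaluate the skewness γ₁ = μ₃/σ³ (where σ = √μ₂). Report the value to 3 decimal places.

σ = √μ₂ = √50.41 = 7.10000
σ³ = μ₂^(3/2) = 357.91100
γ₁ = μ₃/σ³ = -157.59 / 357.91100 ≈ -0.440

-0.440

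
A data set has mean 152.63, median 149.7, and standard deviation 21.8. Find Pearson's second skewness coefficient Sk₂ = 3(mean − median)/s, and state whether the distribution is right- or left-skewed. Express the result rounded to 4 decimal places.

Sk₂ = 3(152.63 − 149.7) / 21.8 = 3 × 2.9300 / 21.8
    = 8.7900 / 21.8 ≈ 0.4032
Sk₂ > 0 ⇒ mean > median ⇒ right-skewed (positive skew).

0.4032, right-skewed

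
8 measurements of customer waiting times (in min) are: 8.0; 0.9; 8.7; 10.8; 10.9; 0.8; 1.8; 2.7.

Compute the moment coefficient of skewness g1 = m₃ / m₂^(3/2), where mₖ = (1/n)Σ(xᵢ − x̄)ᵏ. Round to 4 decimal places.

x̄ = (8.0 + 0.9 + 8.7 + 10.8 + 10.9 + 0.8 + 1.8 + 2.7) / 8 = 5.5750
deviations (xᵢ − x̄): 2.4250, -4.6750, 3.1250, 5.2250, 5.3250, -4.7750, -3.7750, -2.8750
Σ(xᵢ − x̄)² = 138.4750 ⇒ m₂ = 138.4750/8 = 17.30938
Σ(xᵢ − x̄)³ = 49.8098 ⇒ m₃ = 49.8098/8 = 6.22622
m₂^(3/2) = 17.30938^(1.5) = 72.01485
g1 = m₃ / m₂^(3/2) = 6.22622 / 72.01485 ≈ 0.0865

0.0865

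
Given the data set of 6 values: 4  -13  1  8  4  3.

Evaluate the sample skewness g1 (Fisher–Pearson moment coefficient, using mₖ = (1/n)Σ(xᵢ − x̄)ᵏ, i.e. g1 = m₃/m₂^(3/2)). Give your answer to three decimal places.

-1.389

x̄ = (4 - 13 + 1 + 8 + 4 + 3) / 6 = 1.1667
deviations (xᵢ − x̄): 2.8333, -14.1667, -0.1667, 6.8333, 2.8333, 1.8333
Σ(xᵢ − x̄)² = 266.8333 ⇒ m₂ = 266.8333/6 = 44.47222
Σ(xᵢ − x̄)³ = -2472.4444 ⇒ m₃ = -2472.4444/6 = -412.07407
m₂^(3/2) = 44.47222^(1.5) = 296.57412
g1 = m₃ / m₂^(3/2) = -412.07407 / 296.57412 ≈ -1.389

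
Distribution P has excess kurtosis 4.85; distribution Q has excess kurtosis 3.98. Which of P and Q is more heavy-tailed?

Higher excess kurtosis ⇒ heavier tails relative to the normal distribution.
4.85 vs 3.98: the larger is 4.85, so P has heavier tails.

P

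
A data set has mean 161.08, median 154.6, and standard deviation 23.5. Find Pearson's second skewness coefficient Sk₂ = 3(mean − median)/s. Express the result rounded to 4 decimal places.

0.8272

Sk₂ = 3(161.08 − 154.6) / 23.5 = 3 × 6.4800 / 23.5
    = 19.4400 / 23.5 ≈ 0.8272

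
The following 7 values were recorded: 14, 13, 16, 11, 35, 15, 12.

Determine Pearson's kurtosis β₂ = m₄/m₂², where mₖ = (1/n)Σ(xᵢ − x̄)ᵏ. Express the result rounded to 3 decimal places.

4.783

x̄ = 16.5714
Σ(xᵢ − x̄)² = 413.7143 ⇒ m₂ = 59.10204
Σ(xᵢ − x̄)⁴ = 116949.3528 ⇒ m₄ = 16707.05040
m₂² = 3493.05123
β₂ = m₄/m₂² = 16707.05040 / 3493.05123 ≈ 4.783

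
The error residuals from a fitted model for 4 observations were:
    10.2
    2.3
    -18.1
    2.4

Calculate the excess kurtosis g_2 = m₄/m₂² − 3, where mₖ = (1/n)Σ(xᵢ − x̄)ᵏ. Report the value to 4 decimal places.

-0.8441

x̄ = -0.8000
Σ(xᵢ − x̄)² = 440.1400 ⇒ m₂ = 110.03500
Σ(xᵢ − x̄)⁴ = 104412.7138 ⇒ m₄ = 26103.17845
m₂² = 12107.70123
g_2 = m₄/m₂² − 3 = 2.15592 − 3 ≈ -0.8441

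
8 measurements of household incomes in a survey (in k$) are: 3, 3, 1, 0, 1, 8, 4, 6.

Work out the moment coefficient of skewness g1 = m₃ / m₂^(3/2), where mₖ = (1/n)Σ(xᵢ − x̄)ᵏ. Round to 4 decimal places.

0.5453

x̄ = (3 + 3 + 1 + 0 + 1 + 8 + 4 + 6) / 8 = 3.2500
deviations (xᵢ − x̄): -0.2500, -0.2500, -2.2500, -3.2500, -2.2500, 4.7500, 0.7500, 2.7500
Σ(xᵢ − x̄)² = 51.5000 ⇒ m₂ = 51.5000/8 = 6.43750
Σ(xᵢ − x̄)³ = 71.2500 ⇒ m₃ = 71.2500/8 = 8.90625
m₂^(3/2) = 6.43750^(1.5) = 16.33337
g1 = m₃ / m₂^(3/2) = 8.90625 / 16.33337 ≈ 0.5453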